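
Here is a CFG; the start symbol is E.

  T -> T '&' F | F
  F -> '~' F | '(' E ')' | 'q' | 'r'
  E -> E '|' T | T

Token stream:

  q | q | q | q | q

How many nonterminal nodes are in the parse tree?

15

[E [E [E [E [E [T [F q]]] | [T [F q]]] | [T [F q]]] | [T [F q]]] | [T [F q]]]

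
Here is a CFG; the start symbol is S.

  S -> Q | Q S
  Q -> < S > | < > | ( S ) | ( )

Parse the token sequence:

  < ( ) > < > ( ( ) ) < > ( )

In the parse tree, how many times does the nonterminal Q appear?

[S [Q < [S [Q ( )]] >] [S [Q < >] [S [Q ( [S [Q ( )]] )] [S [Q < >] [S [Q ( )]]]]]]

7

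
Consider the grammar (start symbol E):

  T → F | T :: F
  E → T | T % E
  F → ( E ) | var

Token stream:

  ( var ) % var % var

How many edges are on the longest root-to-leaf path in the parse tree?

[E [T [F ( [E [T [F var]]] )]] % [E [T [F var]] % [E [T [F var]]]]]

6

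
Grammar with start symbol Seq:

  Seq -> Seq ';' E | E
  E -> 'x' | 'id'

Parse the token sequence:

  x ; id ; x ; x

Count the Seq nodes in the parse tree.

[Seq [Seq [Seq [Seq [E x]] ; [E id]] ; [E x]] ; [E x]]

4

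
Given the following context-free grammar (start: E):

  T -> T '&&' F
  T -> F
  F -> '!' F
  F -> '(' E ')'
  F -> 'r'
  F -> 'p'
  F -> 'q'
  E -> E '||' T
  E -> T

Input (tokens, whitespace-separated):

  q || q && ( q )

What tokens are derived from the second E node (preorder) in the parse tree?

[E [E [T [F q]]] || [T [T [F q]] && [F ( [E [T [F q]]] )]]]

q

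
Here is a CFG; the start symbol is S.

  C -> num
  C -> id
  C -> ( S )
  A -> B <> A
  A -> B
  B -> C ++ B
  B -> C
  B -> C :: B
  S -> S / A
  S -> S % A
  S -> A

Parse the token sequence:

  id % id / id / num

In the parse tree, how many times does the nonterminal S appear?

[S [S [S [S [A [B [C id]]]] % [A [B [C id]]]] / [A [B [C id]]]] / [A [B [C num]]]]

4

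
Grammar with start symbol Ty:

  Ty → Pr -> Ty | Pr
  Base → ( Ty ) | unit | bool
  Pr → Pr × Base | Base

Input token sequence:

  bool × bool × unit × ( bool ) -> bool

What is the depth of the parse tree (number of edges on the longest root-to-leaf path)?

6

[Ty [Pr [Pr [Pr [Pr [Base bool]] × [Base bool]] × [Base unit]] × [Base ( [Ty [Pr [Base bool]]] )]] -> [Ty [Pr [Base bool]]]]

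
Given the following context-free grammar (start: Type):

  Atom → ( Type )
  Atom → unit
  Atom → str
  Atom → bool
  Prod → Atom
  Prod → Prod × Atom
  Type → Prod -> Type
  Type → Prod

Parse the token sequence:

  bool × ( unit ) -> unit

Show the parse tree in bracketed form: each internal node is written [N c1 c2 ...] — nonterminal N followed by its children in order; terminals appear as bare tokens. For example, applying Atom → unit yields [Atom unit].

Type
Prod -> Type
Prod × Atom -> Type
Atom × Atom -> Type
bool × Atom -> Type
bool × ( Type ) -> Type
bool × ( Prod ) -> Type
bool × ( Atom ) -> Type
bool × ( unit ) -> Type
bool × ( unit ) -> Prod
bool × ( unit ) -> Atom
bool × ( unit ) -> unit

[Type [Prod [Prod [Atom bool]] × [Atom ( [Type [Prod [Atom unit]]] )]] -> [Type [Prod [Atom unit]]]]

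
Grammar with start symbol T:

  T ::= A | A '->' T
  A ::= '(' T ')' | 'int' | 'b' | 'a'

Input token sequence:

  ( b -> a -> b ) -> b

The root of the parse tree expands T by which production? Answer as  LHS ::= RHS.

[T [A ( [T [A b] -> [T [A a] -> [T [A b]]]] )] -> [T [A b]]]

T ::= A '->' T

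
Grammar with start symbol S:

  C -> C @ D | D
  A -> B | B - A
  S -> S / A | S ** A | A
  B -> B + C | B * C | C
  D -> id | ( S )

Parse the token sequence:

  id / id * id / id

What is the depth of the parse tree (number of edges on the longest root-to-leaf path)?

7

[S [S [S [A [B [C [D id]]]]] / [A [B [B [C [D id]]] * [C [D id]]]]] / [A [B [C [D id]]]]]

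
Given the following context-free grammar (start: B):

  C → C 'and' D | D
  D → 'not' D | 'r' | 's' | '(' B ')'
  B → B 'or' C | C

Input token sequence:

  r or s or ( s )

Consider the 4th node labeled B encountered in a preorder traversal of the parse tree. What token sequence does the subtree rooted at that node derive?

s

[B [B [B [C [D r]]] or [C [D s]]] or [C [D ( [B [C [D s]]] )]]]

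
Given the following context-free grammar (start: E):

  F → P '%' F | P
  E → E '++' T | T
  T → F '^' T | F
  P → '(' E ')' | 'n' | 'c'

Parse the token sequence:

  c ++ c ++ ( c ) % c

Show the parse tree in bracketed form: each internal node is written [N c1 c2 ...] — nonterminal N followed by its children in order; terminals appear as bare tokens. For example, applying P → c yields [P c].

E
E ++ T
E ++ T ++ T
T ++ T ++ T
F ++ T ++ T
P ++ T ++ T
c ++ T ++ T
c ++ F ++ T
c ++ P ++ T
c ++ c ++ T
c ++ c ++ F
c ++ c ++ P % F
c ++ c ++ ( E ) % F
c ++ c ++ ( T ) % F
c ++ c ++ ( F ) % F
c ++ c ++ ( P ) % F
c ++ c ++ ( c ) % F
c ++ c ++ ( c ) % P
c ++ c ++ ( c ) % c

[E [E [E [T [F [P c]]]] ++ [T [F [P c]]]] ++ [T [F [P ( [E [T [F [P c]]]] )] % [F [P c]]]]]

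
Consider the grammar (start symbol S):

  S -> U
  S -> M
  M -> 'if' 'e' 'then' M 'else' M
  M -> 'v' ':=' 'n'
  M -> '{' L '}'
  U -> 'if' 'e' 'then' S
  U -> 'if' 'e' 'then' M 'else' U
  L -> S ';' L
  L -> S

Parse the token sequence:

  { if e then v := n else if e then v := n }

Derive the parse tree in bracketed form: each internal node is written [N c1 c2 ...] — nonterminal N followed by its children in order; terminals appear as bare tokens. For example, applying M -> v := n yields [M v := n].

S
M
{ L }
{ S }
{ U }
{ if e then M else U }
{ if e then v := n else U }
{ if e then v := n else if e then S }
{ if e then v := n else if e then M }
{ if e then v := n else if e then v := n }

[S [M { [L [S [U if e then [M v := n] else [U if e then [S [M v := n]]]]]] }]]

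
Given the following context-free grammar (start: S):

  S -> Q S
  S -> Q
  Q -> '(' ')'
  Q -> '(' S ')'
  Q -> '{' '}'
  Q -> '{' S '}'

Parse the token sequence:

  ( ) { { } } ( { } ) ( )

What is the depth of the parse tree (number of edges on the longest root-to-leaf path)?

6

[S [Q ( )] [S [Q { [S [Q { }]] }] [S [Q ( [S [Q { }]] )] [S [Q ( )]]]]]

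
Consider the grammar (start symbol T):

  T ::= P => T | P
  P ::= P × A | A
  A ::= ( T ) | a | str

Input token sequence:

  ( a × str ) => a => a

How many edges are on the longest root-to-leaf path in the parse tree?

7

[T [P [A ( [T [P [P [A a]] × [A str]]] )]] => [T [P [A a]] => [T [P [A a]]]]]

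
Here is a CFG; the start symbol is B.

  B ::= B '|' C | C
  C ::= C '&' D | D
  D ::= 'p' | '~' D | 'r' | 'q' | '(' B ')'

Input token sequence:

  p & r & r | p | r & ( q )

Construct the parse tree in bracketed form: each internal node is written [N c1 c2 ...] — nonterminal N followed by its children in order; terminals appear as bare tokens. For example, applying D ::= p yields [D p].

[B [B [B [C [C [C [D p]] & [D r]] & [D r]]] | [C [D p]]] | [C [C [D r]] & [D ( [B [C [D q]]] )]]]

B
B | C
B | C | C
C | C | C
C & D | C | C
C & D & D | C | C
D & D & D | C | C
p & D & D | C | C
p & r & D | C | C
p & r & r | C | C
p & r & r | D | C
p & r & r | p | C
p & r & r | p | C & D
p & r & r | p | D & D
p & r & r | p | r & D
p & r & r | p | r & ( B )
p & r & r | p | r & ( C )
p & r & r | p | r & ( D )
p & r & r | p | r & ( q )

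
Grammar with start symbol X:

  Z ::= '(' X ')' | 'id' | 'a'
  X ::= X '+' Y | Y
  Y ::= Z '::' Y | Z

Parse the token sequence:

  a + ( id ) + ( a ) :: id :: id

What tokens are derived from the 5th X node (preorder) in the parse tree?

[X [X [X [Y [Z a]]] + [Y [Z ( [X [Y [Z id]]] )]]] + [Y [Z ( [X [Y [Z a]]] )] :: [Y [Z id] :: [Y [Z id]]]]]

a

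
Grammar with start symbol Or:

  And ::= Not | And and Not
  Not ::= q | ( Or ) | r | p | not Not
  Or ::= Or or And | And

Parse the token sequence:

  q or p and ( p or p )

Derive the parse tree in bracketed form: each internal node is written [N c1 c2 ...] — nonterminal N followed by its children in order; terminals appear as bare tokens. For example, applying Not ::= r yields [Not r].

Or
Or or And
And or And
Not or And
q or And
q or And and Not
q or Not and Not
q or p and Not
q or p and ( Or )
q or p and ( Or or And )
q or p and ( And or And )
q or p and ( Not or And )
q or p and ( p or And )
q or p and ( p or Not )
q or p and ( p or p )

[Or [Or [And [Not q]]] or [And [And [Not p]] and [Not ( [Or [Or [And [Not p]]] or [And [Not p]]] )]]]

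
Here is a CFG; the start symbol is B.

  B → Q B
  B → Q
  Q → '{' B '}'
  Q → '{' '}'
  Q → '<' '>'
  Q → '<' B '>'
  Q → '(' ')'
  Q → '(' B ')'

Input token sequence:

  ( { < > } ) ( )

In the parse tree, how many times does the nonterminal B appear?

4

[B [Q ( [B [Q { [B [Q < >]] }]] )] [B [Q ( )]]]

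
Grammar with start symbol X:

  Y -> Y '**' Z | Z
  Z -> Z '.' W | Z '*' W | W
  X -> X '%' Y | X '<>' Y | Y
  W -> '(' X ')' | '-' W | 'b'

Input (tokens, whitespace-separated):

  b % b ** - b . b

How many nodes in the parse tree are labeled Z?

4

[X [X [Y [Z [W b]]]] % [Y [Y [Z [W b]]] ** [Z [Z [W - [W b]]] . [W b]]]]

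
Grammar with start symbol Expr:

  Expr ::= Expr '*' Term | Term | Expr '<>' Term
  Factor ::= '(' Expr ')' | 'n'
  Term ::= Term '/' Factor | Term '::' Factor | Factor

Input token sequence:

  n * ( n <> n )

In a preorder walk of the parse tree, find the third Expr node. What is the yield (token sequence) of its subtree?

n <> n

[Expr [Expr [Term [Factor n]]] * [Term [Factor ( [Expr [Expr [Term [Factor n]]] <> [Term [Factor n]]] )]]]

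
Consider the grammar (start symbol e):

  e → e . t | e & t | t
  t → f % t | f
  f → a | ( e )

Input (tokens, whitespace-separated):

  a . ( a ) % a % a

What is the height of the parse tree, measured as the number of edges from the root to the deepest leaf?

6

[e [e [t [f a]]] . [t [f ( [e [t [f a]]] )] % [t [f a] % [t [f a]]]]]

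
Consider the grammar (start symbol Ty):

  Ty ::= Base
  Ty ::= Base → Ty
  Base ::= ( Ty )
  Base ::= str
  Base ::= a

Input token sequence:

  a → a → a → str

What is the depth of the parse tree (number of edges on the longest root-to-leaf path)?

[Ty [Base a] → [Ty [Base a] → [Ty [Base a] → [Ty [Base str]]]]]

5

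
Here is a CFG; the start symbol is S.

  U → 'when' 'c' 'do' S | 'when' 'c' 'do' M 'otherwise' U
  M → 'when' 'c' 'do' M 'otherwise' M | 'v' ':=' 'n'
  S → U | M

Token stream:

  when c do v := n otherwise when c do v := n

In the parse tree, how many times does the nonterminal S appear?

2

[S [U when c do [M v := n] otherwise [U when c do [S [M v := n]]]]]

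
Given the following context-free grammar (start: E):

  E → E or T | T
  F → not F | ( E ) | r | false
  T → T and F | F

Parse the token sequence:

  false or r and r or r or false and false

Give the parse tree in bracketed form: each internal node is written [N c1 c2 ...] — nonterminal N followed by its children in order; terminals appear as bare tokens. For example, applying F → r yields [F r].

E
E or T
E or T or T
E or T or T or T
T or T or T or T
F or T or T or T
false or T or T or T
false or T and F or T or T
false or F and F or T or T
false or r and F or T or T
false or r and r or T or T
false or r and r or F or T
false or r and r or r or T
false or r and r or r or T and F
false or r and r or r or F and F
false or r and r or r or false and F
false or r and r or r or false and false

[E [E [E [E [T [F false]]] or [T [T [F r]] and [F r]]] or [T [F r]]] or [T [T [F false]] and [F false]]]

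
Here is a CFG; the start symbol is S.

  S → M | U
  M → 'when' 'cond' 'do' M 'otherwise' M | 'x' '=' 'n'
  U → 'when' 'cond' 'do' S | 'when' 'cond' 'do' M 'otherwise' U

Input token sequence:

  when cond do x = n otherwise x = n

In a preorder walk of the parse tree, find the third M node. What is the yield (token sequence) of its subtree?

x = n

[S [M when cond do [M x = n] otherwise [M x = n]]]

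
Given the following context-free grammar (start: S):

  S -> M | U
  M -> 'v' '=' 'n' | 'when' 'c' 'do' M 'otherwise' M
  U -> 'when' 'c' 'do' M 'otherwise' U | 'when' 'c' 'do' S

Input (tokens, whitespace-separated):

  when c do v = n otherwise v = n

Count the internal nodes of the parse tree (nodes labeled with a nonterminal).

[S [M when c do [M v = n] otherwise [M v = n]]]

4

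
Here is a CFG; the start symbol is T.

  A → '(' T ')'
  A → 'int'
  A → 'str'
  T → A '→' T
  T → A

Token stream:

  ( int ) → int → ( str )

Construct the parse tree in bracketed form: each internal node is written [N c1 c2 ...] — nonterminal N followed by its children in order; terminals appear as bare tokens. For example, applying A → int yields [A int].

T
A → T
( T ) → T
( A ) → T
( int ) → T
( int ) → A → T
( int ) → int → T
( int ) → int → A
( int ) → int → ( T )
( int ) → int → ( A )
( int ) → int → ( str )

[T [A ( [T [A int]] )] → [T [A int] → [T [A ( [T [A str]] )]]]]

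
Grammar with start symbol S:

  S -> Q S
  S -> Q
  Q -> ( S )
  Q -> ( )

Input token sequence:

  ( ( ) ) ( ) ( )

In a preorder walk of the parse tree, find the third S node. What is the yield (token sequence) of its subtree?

( ) ( )

[S [Q ( [S [Q ( )]] )] [S [Q ( )] [S [Q ( )]]]]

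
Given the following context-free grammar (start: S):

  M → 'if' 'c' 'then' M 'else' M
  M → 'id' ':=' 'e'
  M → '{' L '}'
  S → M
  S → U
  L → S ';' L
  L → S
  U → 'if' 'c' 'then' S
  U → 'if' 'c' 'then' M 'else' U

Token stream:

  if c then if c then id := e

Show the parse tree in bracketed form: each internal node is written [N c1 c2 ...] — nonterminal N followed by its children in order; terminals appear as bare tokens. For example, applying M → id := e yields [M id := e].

S
U
if c then S
if c then U
if c then if c then S
if c then if c then M
if c then if c then id := e

[S [U if c then [S [U if c then [S [M id := e]]]]]]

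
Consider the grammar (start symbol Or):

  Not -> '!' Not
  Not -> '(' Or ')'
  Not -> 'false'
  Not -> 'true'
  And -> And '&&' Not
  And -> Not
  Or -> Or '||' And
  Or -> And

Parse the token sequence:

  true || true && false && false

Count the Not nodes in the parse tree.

[Or [Or [And [Not true]]] || [And [And [And [Not true]] && [Not false]] && [Not false]]]

4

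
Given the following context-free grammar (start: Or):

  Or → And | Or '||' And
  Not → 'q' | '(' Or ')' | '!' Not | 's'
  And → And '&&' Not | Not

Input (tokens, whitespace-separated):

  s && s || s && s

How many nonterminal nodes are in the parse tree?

[Or [Or [And [And [Not s]] && [Not s]]] || [And [And [Not s]] && [Not s]]]

10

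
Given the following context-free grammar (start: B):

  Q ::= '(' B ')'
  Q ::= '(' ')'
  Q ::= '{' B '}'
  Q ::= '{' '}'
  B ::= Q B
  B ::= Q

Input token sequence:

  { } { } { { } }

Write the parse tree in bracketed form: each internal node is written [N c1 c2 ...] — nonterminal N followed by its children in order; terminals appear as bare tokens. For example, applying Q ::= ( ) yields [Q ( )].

B
Q B
{ } B
{ } Q B
{ } { } B
{ } { } Q
{ } { } { B }
{ } { } { Q }
{ } { } { { } }

[B [Q { }] [B [Q { }] [B [Q { [B [Q { }]] }]]]]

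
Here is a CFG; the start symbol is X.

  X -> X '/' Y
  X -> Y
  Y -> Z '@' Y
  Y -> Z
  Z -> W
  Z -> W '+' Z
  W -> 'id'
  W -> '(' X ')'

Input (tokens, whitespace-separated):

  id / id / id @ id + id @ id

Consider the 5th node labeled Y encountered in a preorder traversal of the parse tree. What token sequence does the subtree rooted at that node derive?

id

[X [X [X [Y [Z [W id]]]] / [Y [Z [W id]]]] / [Y [Z [W id]] @ [Y [Z [W id] + [Z [W id]]] @ [Y [Z [W id]]]]]]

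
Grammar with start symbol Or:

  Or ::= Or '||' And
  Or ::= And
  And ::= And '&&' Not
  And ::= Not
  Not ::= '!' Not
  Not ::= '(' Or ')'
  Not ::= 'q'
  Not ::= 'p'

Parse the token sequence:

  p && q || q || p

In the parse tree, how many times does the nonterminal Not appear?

[Or [Or [Or [And [And [Not p]] && [Not q]]] || [And [Not q]]] || [And [Not p]]]

4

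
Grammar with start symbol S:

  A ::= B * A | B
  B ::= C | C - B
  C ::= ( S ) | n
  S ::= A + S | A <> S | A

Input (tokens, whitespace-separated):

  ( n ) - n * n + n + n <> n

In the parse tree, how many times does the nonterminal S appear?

[S [A [B [C ( [S [A [B [C n]]]] )] - [B [C n]]] * [A [B [C n]]]] + [S [A [B [C n]]] + [S [A [B [C n]]] <> [S [A [B [C n]]]]]]]

5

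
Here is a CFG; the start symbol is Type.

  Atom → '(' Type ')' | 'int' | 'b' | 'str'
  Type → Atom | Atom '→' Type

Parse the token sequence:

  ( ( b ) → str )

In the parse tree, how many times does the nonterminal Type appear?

[Type [Atom ( [Type [Atom ( [Type [Atom b]] )] → [Type [Atom str]]] )]]

4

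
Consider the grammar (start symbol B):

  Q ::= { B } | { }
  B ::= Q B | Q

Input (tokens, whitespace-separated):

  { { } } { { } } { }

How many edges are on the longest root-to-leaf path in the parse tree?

[B [Q { [B [Q { }]] }] [B [Q { [B [Q { }]] }] [B [Q { }]]]]

5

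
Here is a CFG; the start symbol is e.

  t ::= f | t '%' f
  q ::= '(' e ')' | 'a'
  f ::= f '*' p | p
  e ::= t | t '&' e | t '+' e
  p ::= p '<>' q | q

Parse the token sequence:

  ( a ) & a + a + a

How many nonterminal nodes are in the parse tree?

[e [t [f [p [q ( [e [t [f [p [q a]]]]] )]]]] & [e [t [f [p [q a]]]] + [e [t [f [p [q a]]]] + [e [t [f [p [q a]]]]]]]]

25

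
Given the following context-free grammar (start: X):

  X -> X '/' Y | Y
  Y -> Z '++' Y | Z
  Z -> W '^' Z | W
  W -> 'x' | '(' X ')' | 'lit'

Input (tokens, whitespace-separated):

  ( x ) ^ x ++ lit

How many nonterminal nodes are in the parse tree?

13

[X [Y [Z [W ( [X [Y [Z [W x]]]] )] ^ [Z [W x]]] ++ [Y [Z [W lit]]]]]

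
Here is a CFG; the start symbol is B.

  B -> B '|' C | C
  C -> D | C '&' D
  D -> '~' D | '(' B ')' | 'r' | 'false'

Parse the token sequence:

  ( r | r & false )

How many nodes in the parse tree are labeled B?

[B [C [D ( [B [B [C [D r]]] | [C [C [D r]] & [D false]]] )]]]

3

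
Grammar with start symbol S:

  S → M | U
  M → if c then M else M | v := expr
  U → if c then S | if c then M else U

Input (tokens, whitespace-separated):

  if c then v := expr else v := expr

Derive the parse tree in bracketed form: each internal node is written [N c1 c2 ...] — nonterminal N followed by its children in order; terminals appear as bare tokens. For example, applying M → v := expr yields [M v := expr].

S
M
if c then M else M
if c then v := expr else M
if c then v := expr else v := expr

[S [M if c then [M v := expr] else [M v := expr]]]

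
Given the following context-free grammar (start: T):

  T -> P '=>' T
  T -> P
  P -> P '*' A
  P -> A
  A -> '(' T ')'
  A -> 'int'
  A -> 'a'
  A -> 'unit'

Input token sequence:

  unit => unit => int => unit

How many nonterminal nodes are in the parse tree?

12

[T [P [A unit]] => [T [P [A unit]] => [T [P [A int]] => [T [P [A unit]]]]]]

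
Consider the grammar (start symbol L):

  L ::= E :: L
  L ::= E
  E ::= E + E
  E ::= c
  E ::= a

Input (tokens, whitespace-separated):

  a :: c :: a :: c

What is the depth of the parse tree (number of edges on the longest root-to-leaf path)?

5

[L [E a] :: [L [E c] :: [L [E a] :: [L [E c]]]]]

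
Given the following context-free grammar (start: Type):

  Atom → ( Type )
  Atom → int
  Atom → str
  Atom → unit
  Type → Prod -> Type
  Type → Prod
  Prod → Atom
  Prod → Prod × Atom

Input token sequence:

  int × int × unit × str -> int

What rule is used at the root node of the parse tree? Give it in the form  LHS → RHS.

[Type [Prod [Prod [Prod [Prod [Atom int]] × [Atom int]] × [Atom unit]] × [Atom str]] -> [Type [Prod [Atom int]]]]

Type → Prod -> Type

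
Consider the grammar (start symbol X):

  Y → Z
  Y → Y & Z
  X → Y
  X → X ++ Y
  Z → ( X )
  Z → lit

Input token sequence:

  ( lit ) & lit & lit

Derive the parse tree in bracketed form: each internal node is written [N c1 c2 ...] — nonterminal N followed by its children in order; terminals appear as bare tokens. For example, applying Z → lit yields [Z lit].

X
Y
Y & Z
Y & Z & Z
Z & Z & Z
( X ) & Z & Z
( Y ) & Z & Z
( Z ) & Z & Z
( lit ) & Z & Z
( lit ) & lit & Z
( lit ) & lit & lit

[X [Y [Y [Y [Z ( [X [Y [Z lit]]] )]] & [Z lit]] & [Z lit]]]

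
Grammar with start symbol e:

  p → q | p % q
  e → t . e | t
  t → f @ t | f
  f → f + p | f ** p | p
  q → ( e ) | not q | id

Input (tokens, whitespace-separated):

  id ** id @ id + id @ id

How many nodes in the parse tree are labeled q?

[e [t [f [f [p [q id]]] ** [p [q id]]] @ [t [f [f [p [q id]]] + [p [q id]]] @ [t [f [p [q id]]]]]]]

5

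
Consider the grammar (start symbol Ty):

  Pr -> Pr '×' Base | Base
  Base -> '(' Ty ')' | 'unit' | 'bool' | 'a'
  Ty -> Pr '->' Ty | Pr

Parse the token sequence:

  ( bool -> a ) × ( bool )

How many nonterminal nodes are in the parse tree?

14

[Ty [Pr [Pr [Base ( [Ty [Pr [Base bool]] -> [Ty [Pr [Base a]]]] )]] × [Base ( [Ty [Pr [Base bool]]] )]]]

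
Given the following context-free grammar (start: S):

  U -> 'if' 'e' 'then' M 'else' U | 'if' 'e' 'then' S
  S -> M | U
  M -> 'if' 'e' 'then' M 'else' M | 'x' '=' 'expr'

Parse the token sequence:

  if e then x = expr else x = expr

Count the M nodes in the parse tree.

[S [M if e then [M x = expr] else [M x = expr]]]

3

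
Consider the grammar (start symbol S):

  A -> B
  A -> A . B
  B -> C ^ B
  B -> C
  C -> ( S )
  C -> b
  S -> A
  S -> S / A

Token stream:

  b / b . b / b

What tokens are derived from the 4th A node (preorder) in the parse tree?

[S [S [S [A [B [C b]]]] / [A [A [B [C b]]] . [B [C b]]]] / [A [B [C b]]]]

b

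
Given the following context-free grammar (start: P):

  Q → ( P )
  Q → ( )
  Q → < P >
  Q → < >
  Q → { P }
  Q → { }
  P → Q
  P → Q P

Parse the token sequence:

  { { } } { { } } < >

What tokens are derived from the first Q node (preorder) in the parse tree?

{ { } }

[P [Q { [P [Q { }]] }] [P [Q { [P [Q { }]] }] [P [Q < >]]]]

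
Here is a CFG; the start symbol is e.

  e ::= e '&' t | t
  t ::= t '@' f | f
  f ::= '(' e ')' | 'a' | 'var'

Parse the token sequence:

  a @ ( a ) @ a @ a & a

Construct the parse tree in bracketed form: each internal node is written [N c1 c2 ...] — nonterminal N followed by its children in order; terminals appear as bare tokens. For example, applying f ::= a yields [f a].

[e [e [t [t [t [t [f a]] @ [f ( [e [t [f a]]] )]] @ [f a]] @ [f a]]] & [t [f a]]]

e
e & t
t & t
t @ f & t
t @ f @ f & t
t @ f @ f @ f & t
f @ f @ f @ f & t
a @ f @ f @ f & t
a @ ( e ) @ f @ f & t
a @ ( t ) @ f @ f & t
a @ ( f ) @ f @ f & t
a @ ( a ) @ f @ f & t
a @ ( a ) @ a @ f & t
a @ ( a ) @ a @ a & t
a @ ( a ) @ a @ a & f
a @ ( a ) @ a @ a & a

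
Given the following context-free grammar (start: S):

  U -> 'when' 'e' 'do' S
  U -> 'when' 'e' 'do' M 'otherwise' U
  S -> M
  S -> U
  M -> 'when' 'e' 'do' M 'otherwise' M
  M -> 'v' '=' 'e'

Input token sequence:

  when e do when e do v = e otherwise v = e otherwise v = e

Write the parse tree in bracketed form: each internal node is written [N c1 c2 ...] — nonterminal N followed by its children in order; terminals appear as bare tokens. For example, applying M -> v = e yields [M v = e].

S
M
when e do M otherwise M
when e do when e do M otherwise M otherwise M
when e do when e do v = e otherwise M otherwise M
when e do when e do v = e otherwise v = e otherwise M
when e do when e do v = e otherwise v = e otherwise v = e

[S [M when e do [M when e do [M v = e] otherwise [M v = e]] otherwise [M v = e]]]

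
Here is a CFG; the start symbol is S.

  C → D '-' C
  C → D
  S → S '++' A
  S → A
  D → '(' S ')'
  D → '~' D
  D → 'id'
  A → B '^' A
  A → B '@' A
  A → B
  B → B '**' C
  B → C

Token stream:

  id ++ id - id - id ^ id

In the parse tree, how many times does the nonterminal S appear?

2

[S [S [A [B [C [D id]]]]] ++ [A [B [C [D id] - [C [D id] - [C [D id]]]]] ^ [A [B [C [D id]]]]]]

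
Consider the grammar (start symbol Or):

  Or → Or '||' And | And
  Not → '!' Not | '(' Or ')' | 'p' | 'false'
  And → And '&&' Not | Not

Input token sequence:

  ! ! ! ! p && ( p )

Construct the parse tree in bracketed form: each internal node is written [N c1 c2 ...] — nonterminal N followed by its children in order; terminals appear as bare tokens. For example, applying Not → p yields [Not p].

Or
And
And && Not
Not && Not
! Not && Not
! ! Not && Not
! ! ! Not && Not
! ! ! ! Not && Not
! ! ! ! p && Not
! ! ! ! p && ( Or )
! ! ! ! p && ( And )
! ! ! ! p && ( Not )
! ! ! ! p && ( p )

[Or [And [And [Not ! [Not ! [Not ! [Not ! [Not p]]]]]] && [Not ( [Or [And [Not p]]] )]]]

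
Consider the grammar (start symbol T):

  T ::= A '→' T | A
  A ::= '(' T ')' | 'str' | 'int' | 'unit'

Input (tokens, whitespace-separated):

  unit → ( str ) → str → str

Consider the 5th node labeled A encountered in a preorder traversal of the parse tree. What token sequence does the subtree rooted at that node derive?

str

[T [A unit] → [T [A ( [T [A str]] )] → [T [A str] → [T [A str]]]]]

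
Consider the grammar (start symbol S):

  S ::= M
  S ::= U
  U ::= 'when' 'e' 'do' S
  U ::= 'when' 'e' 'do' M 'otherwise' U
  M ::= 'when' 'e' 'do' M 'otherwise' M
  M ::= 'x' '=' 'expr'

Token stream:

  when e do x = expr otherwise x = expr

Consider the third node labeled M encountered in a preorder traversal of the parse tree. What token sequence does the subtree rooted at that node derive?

[S [M when e do [M x = expr] otherwise [M x = expr]]]

x = expr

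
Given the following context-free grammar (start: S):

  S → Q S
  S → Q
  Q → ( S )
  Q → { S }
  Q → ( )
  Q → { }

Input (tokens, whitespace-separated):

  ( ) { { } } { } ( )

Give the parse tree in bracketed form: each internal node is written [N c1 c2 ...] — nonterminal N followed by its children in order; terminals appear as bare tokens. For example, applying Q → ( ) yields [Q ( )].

[S [Q ( )] [S [Q { [S [Q { }]] }] [S [Q { }] [S [Q ( )]]]]]

S
Q S
( ) S
( ) Q S
( ) { S } S
( ) { Q } S
( ) { { } } S
( ) { { } } Q S
( ) { { } } { } S
( ) { { } } { } Q
( ) { { } } { } ( )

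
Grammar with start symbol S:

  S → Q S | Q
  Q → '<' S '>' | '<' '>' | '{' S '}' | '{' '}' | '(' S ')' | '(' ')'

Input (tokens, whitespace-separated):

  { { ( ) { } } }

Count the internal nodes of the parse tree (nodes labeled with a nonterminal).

[S [Q { [S [Q { [S [Q ( )] [S [Q { }]]] }]] }]]

8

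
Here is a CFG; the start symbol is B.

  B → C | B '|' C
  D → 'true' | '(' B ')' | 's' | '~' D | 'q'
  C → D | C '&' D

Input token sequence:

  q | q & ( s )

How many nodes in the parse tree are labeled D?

[B [B [C [D q]]] | [C [C [D q]] & [D ( [B [C [D s]]] )]]]

4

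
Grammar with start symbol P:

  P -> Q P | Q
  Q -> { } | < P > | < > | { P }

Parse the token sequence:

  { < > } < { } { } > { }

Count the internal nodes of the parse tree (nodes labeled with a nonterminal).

[P [Q { [P [Q < >]] }] [P [Q < [P [Q { }] [P [Q { }]]] >] [P [Q { }]]]]

12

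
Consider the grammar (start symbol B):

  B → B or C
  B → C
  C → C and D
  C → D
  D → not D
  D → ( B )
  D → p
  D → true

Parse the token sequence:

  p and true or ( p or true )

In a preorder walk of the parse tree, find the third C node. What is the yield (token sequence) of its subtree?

( p or true )

[B [B [C [C [D p]] and [D true]]] or [C [D ( [B [B [C [D p]]] or [C [D true]]] )]]]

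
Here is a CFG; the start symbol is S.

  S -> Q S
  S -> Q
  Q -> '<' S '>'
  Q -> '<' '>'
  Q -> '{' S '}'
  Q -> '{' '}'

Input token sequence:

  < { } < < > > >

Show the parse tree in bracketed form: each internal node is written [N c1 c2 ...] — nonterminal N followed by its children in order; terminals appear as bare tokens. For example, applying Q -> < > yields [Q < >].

[S [Q < [S [Q { }] [S [Q < [S [Q < >]] >]]] >]]

S
Q
< S >
< Q S >
< { } S >
< { } Q >
< { } < S > >
< { } < Q > >
< { } < < > > >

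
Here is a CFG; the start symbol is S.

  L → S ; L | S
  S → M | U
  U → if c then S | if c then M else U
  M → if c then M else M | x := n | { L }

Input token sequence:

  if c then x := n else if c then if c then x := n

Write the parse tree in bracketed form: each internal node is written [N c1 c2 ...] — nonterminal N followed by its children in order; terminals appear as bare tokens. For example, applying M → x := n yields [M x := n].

[S [U if c then [M x := n] else [U if c then [S [U if c then [S [M x := n]]]]]]]

S
U
if c then M else U
if c then x := n else U
if c then x := n else if c then S
if c then x := n else if c then U
if c then x := n else if c then if c then S
if c then x := n else if c then if c then M
if c then x := n else if c then if c then x := n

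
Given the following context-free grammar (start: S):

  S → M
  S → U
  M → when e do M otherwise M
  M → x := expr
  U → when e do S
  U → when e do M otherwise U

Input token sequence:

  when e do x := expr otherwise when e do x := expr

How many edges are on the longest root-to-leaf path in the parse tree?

5

[S [U when e do [M x := expr] otherwise [U when e do [S [M x := expr]]]]]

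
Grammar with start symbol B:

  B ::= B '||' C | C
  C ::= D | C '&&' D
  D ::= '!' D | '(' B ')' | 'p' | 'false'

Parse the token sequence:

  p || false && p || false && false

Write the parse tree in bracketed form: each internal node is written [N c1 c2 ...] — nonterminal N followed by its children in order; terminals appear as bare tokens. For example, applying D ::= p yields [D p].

[B [B [B [C [D p]]] || [C [C [D false]] && [D p]]] || [C [C [D false]] && [D false]]]

B
B || C
B || C || C
C || C || C
D || C || C
p || C || C
p || C && D || C
p || D && D || C
p || false && D || C
p || false && p || C
p || false && p || C && D
p || false && p || D && D
p || false && p || false && D
p || false && p || false && false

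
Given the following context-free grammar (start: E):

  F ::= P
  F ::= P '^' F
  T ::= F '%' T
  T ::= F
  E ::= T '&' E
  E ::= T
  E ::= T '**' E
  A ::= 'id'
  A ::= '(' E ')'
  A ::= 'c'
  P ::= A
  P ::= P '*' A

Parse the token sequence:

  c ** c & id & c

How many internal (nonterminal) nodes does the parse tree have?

20

[E [T [F [P [A c]]]] ** [E [T [F [P [A c]]]] & [E [T [F [P [A id]]]] & [E [T [F [P [A c]]]]]]]]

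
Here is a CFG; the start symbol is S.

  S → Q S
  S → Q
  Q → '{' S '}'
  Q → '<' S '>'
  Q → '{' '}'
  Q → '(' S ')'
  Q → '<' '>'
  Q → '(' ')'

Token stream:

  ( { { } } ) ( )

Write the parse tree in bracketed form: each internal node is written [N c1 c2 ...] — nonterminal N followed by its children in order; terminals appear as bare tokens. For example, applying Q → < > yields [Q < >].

S
Q S
( S ) S
( Q ) S
( { S } ) S
( { Q } ) S
( { { } } ) S
( { { } } ) Q
( { { } } ) ( )

[S [Q ( [S [Q { [S [Q { }]] }]] )] [S [Q ( )]]]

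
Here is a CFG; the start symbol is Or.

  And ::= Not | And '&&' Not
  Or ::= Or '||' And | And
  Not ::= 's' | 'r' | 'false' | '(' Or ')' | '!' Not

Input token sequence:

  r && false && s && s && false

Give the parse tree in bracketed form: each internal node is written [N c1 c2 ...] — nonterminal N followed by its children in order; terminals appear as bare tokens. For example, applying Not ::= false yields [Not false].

[Or [And [And [And [And [And [Not r]] && [Not false]] && [Not s]] && [Not s]] && [Not false]]]

Or
And
And && Not
And && Not && Not
And && Not && Not && Not
And && Not && Not && Not && Not
Not && Not && Not && Not && Not
r && Not && Not && Not && Not
r && false && Not && Not && Not
r && false && s && Not && Not
r && false && s && s && Not
r && false && s && s && false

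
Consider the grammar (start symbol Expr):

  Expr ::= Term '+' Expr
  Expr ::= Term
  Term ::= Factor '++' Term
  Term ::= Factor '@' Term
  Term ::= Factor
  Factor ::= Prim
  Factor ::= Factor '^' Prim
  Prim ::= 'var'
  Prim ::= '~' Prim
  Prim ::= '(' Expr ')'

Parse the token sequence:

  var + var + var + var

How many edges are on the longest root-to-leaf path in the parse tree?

[Expr [Term [Factor [Prim var]]] + [Expr [Term [Factor [Prim var]]] + [Expr [Term [Factor [Prim var]]] + [Expr [Term [Factor [Prim var]]]]]]]

7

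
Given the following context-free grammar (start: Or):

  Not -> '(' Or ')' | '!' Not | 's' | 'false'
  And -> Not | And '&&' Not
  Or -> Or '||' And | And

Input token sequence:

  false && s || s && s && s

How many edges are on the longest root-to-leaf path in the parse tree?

[Or [Or [And [And [Not false]] && [Not s]]] || [And [And [And [Not s]] && [Not s]] && [Not s]]]

5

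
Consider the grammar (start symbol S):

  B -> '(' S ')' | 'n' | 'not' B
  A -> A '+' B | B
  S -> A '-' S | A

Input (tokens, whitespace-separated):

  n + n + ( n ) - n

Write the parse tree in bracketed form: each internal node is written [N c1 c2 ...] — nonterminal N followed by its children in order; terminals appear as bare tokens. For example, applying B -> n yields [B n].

S
A - S
A + B - S
A + B + B - S
B + B + B - S
n + B + B - S
n + n + B - S
n + n + ( S ) - S
n + n + ( A ) - S
n + n + ( B ) - S
n + n + ( n ) - S
n + n + ( n ) - A
n + n + ( n ) - B
n + n + ( n ) - n

[S [A [A [A [B n]] + [B n]] + [B ( [S [A [B n]]] )]] - [S [A [B n]]]]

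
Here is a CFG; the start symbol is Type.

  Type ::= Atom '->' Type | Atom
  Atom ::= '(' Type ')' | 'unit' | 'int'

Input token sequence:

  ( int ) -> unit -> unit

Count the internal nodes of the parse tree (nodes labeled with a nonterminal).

[Type [Atom ( [Type [Atom int]] )] -> [Type [Atom unit] -> [Type [Atom unit]]]]

8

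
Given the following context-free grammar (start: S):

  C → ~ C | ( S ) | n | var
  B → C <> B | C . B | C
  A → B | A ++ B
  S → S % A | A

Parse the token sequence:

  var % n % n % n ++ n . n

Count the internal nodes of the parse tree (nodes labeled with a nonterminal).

[S [S [S [S [A [B [C var]]]] % [A [B [C n]]]] % [A [B [C n]]]] % [A [A [B [C n]]] ++ [B [C n] . [B [C n]]]]]

21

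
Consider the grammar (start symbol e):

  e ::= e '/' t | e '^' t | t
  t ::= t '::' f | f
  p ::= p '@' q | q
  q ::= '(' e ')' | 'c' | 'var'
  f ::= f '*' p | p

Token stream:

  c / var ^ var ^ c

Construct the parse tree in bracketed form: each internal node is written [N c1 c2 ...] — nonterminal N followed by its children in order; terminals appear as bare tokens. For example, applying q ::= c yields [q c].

[e [e [e [e [t [f [p [q c]]]]] / [t [f [p [q var]]]]] ^ [t [f [p [q var]]]]] ^ [t [f [p [q c]]]]]

e
e ^ t
e ^ t ^ t
e / t ^ t ^ t
t / t ^ t ^ t
f / t ^ t ^ t
p / t ^ t ^ t
q / t ^ t ^ t
c / t ^ t ^ t
c / f ^ t ^ t
c / p ^ t ^ t
c / q ^ t ^ t
c / var ^ t ^ t
c / var ^ f ^ t
c / var ^ p ^ t
c / var ^ q ^ t
c / var ^ var ^ t
c / var ^ var ^ f
c / var ^ var ^ p
c / var ^ var ^ q
c / var ^ var ^ c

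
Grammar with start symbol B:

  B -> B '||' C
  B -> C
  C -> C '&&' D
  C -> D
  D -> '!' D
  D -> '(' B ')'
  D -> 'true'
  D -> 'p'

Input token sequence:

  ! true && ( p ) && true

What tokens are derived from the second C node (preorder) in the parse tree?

! true && ( p )

[B [C [C [C [D ! [D true]]] && [D ( [B [C [D p]]] )]] && [D true]]]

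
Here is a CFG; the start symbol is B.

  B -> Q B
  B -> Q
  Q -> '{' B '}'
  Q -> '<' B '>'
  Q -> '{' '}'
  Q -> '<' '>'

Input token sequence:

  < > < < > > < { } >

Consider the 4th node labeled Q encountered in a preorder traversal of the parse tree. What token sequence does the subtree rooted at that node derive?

[B [Q < >] [B [Q < [B [Q < >]] >] [B [Q < [B [Q { }]] >]]]]

< { } >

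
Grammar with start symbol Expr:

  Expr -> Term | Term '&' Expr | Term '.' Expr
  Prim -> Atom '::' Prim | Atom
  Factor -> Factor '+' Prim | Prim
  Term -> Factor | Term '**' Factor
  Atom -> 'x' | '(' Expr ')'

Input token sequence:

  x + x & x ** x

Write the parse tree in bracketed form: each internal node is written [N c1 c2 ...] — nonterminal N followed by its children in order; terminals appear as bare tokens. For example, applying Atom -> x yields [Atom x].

Expr
Term & Expr
Factor & Expr
Factor + Prim & Expr
Prim + Prim & Expr
Atom + Prim & Expr
x + Prim & Expr
x + Atom & Expr
x + x & Expr
x + x & Term
x + x & Term ** Factor
x + x & Factor ** Factor
x + x & Prim ** Factor
x + x & Atom ** Factor
x + x & x ** Factor
x + x & x ** Prim
x + x & x ** Atom
x + x & x ** x

[Expr [Term [Factor [Factor [Prim [Atom x]]] + [Prim [Atom x]]]] & [Expr [Term [Term [Factor [Prim [Atom x]]]] ** [Factor [Prim [Atom x]]]]]]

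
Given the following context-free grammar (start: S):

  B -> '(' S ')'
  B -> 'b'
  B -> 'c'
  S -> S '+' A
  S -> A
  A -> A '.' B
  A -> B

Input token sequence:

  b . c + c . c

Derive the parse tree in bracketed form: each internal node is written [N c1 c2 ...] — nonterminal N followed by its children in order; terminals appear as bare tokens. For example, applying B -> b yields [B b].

[S [S [A [A [B b]] . [B c]]] + [A [A [B c]] . [B c]]]

S
S + A
A + A
A . B + A
B . B + A
b . B + A
b . c + A
b . c + A . B
b . c + B . B
b . c + c . B
b . c + c . c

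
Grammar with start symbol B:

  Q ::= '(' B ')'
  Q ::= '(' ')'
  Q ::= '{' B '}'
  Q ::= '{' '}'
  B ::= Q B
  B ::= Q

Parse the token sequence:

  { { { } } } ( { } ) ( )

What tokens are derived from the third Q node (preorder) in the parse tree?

{ }

[B [Q { [B [Q { [B [Q { }]] }]] }] [B [Q ( [B [Q { }]] )] [B [Q ( )]]]]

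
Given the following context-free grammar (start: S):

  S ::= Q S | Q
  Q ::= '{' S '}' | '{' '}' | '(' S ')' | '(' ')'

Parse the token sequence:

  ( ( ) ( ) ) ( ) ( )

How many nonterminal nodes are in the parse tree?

10

[S [Q ( [S [Q ( )] [S [Q ( )]]] )] [S [Q ( )] [S [Q ( )]]]]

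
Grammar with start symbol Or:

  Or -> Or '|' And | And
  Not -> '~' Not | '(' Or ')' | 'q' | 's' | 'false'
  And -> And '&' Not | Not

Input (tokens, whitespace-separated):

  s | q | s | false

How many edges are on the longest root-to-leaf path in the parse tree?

6

[Or [Or [Or [Or [And [Not s]]] | [And [Not q]]] | [And [Not s]]] | [And [Not false]]]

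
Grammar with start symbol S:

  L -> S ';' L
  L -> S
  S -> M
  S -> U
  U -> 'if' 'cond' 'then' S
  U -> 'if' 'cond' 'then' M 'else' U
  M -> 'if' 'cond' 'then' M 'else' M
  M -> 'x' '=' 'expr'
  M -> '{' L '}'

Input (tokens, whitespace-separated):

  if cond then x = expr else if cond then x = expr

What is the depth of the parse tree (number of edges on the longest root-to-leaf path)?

[S [U if cond then [M x = expr] else [U if cond then [S [M x = expr]]]]]

5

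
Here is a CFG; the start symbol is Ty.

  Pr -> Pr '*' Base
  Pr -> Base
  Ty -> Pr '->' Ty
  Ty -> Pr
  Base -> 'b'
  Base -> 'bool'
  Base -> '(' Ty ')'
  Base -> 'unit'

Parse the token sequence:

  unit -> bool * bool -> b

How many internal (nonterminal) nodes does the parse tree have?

11

[Ty [Pr [Base unit]] -> [Ty [Pr [Pr [Base bool]] * [Base bool]] -> [Ty [Pr [Base b]]]]]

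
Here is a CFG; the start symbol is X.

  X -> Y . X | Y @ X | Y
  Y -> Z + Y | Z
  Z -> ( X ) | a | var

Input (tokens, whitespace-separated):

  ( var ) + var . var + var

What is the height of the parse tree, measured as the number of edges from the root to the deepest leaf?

[X [Y [Z ( [X [Y [Z var]]] )] + [Y [Z var]]] . [X [Y [Z var] + [Y [Z var]]]]]

6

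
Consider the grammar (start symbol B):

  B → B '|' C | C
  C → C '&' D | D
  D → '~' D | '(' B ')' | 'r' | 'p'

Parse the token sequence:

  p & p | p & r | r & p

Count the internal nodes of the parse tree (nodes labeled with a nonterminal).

15

[B [B [B [C [C [D p]] & [D p]]] | [C [C [D p]] & [D r]]] | [C [C [D r]] & [D p]]]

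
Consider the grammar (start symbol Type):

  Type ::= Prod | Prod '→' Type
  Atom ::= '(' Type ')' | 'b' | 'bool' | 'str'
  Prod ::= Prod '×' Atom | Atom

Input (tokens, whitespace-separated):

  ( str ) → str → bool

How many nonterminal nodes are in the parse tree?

12

[Type [Prod [Atom ( [Type [Prod [Atom str]]] )]] → [Type [Prod [Atom str]] → [Type [Prod [Atom bool]]]]]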